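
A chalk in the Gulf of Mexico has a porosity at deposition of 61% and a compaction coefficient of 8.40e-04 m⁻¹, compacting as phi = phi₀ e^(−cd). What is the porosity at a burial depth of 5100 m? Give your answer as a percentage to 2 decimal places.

0.84%

Working in km (1 km = 1000 m; c in km⁻¹ = c in m⁻¹ × 1000):
phi = phi₀·exp(−c·d) = 0.61 × exp(−0.84 × 5.1) = 0.61 × exp(−4.284)
  = 0.61 × 0.0138 = 0.0084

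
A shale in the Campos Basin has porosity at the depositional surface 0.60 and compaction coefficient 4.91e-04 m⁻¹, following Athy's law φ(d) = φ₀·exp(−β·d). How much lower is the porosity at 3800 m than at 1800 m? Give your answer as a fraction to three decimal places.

0.155

Working in km (1 km = 1000 m; β in km⁻¹ = β in m⁻¹ × 1000):
φ(1.8) = 0.6·e^(−0.491×1.8) = 0.2479
φ(3.8) = 0.6·e^(−0.491×3.8) = 0.0929
Δφ = 0.2479 − 0.0929 = 0.1551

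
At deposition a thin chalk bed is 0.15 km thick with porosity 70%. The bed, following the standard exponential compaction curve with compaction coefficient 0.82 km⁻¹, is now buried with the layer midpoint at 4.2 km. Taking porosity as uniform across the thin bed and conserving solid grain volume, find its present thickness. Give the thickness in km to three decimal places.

Porosity at 4.2 km: φ = 0.7·exp(−0.82×4.2) = 0.0224
Solid-volume conservation: h(1−φ) = h₀(1−φ₀) ⇒ h = h₀·(1−φ₀)/(1−φ)
h = 0.15 × (1 − 0.7)/(1 − 0.0224) = 0.15 × 0.3069 = 0.0460 km

0.046 km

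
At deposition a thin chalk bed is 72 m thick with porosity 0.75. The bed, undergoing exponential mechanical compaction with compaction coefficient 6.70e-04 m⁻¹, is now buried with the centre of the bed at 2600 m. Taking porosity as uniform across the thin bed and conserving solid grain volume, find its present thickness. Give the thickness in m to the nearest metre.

Working in km (1 km = 1000 m; k in km⁻¹ = k in m⁻¹ × 1000):
Porosity at 2.6 km: n = 0.75·exp(−0.67×2.6) = 0.1314
Solid-volume conservation: h(1−n) = h₀(1−n₀) ⇒ h = h₀·(1−n₀)/(1−n)
h = 0.072 × (1 − 0.75)/(1 − 0.1314) = 0.072 × 0.2878 = 0.0207 km

21 m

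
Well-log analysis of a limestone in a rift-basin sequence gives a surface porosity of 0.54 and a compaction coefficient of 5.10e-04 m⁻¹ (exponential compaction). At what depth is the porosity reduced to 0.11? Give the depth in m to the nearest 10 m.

Working in km (1 km = 1000 m; c in km⁻¹ = c in m⁻¹ × 1000):
Invert Athy's law: z = ln(n₀/n) / c
z = ln(0.54/0.11) / 0.51 = ln(4.909) / 0.51 = 1.5911 / 0.51 = 3.120 km

3120 m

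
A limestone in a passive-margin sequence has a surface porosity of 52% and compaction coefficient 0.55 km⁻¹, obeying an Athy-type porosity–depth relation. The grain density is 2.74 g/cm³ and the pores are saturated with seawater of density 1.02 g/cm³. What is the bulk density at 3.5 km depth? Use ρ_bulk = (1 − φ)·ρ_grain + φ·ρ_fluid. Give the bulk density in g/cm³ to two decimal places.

2.61 g/cm³

Porosity at depth: n = 0.52·exp(−0.55×3.5) = 0.52×0.1459 = 0.0759
Bulk density: ρ_b = (1−n)ρ_g + n·ρ_f = 0.9241×2.74 + 0.0759×1.02
       = 2.532 + 0.077 = 2.610 g/cm³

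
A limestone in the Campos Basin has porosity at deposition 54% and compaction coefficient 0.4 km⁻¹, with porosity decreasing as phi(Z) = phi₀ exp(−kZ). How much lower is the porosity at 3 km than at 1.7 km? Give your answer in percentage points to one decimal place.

phi(1.7) = 0.54·e^(−0.4×1.7) = 0.2736
phi(3) = 0.54·e^(−0.4×3) = 0.1626
Δphi = 0.2736 − 0.1626 = 0.1109

11.1 percentage points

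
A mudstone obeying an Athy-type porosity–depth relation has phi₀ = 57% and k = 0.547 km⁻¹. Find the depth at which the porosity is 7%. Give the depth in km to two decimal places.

Invert Athy's law: Z = ln(phi₀/phi) / k
Z = ln(0.57/0.07) / 0.547 = ln(8.143) / 0.547 = 2.0971 / 0.547 = 3.834 km

3.83 km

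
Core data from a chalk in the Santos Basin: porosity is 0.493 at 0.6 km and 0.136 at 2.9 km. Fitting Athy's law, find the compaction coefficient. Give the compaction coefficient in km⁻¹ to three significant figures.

Athy: n(d) = n₀ e^(−kd) ⇒ n₁/n₂ = e^{k(d₂−d₁)} ⇒ k = ln(n₁/n₂)/(d₂−d₁)
k = ln(0.493/0.136) / (2.9 − 0.6) = ln(3.625) / 2.3 = 1.2879 / 2.3 = 0.5599 km⁻¹

0.560 km⁻¹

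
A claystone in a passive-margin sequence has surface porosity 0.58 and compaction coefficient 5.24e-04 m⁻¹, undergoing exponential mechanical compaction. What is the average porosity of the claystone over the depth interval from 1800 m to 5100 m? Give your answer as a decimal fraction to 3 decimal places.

Working in km (1 km = 1000 m; c in km⁻¹ = c in m⁻¹ × 1000):
⟨phi⟩ = (1/(z₂−z₁)) ∫ phi₀ e^(−cz) dz = phi₀·(e^(−c·z₁) − e^(−c·z₂)) / (c·(z₂−z₁))
e^(−0.524×1.8) = 0.3894; e^(−0.524×5.1) = 0.0691
⟨phi⟩ = 0.58 × (0.3894 − 0.0691) / (0.524 × 3.3) = 0.58 × 0.1852 = 0.1074

0.107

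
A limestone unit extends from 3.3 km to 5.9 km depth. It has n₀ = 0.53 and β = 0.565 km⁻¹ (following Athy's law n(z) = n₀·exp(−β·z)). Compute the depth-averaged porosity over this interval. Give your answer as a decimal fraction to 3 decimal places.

0.043

⟨n⟩ = (1/(z₂−z₁)) ∫ n₀ e^(−βz) dz = n₀·(e^(−β·z₁) − e^(−β·z₂)) / (β·(z₂−z₁))
e^(−0.565×3.3) = 0.1550; e^(−0.565×5.9) = 0.0357
⟨n⟩ = 0.53 × (0.1550 − 0.0357) / (0.565 × 2.6) = 0.53 × 0.0812 = 0.0430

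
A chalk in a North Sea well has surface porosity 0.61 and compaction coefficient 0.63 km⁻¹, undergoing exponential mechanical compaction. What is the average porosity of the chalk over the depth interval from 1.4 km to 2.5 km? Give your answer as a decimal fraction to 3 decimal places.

⟨n⟩ = (1/(d₂−d₁)) ∫ n₀ e^(−cd) dd = n₀·(e^(−c·d₁) − e^(−c·d₂)) / (c·(d₂−d₁))
e^(−0.63×1.4) = 0.4140; e^(−0.63×2.5) = 0.2070
⟨n⟩ = 0.61 × (0.4140 − 0.2070) / (0.63 × 1.1) = 0.61 × 0.2986 = 0.1822

0.182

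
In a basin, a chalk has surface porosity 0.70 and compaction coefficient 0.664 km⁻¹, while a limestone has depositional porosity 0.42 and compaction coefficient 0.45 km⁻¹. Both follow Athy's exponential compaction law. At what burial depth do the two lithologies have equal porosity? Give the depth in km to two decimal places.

2.39 km

Set n₀ₐ e^(−kₐZ) = n₀ᵦ e^(−kᵦZ) ⇒ ln(n₀ₐ/n₀ᵦ) = (kₐ − kᵦ)·Z
Z = ln(0.7/0.42) / (0.664 − 0.45) = 0.5108 / 0.214 = 2.387 km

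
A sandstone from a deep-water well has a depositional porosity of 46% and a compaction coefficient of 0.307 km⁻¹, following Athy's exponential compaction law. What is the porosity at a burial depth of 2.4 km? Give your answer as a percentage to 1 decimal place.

n = n₀·exp(−k·z) = 0.46 × exp(−0.307 × 2.4) = 0.46 × exp(−0.7368)
  = 0.46 × 0.4786 = 0.2202

22.0%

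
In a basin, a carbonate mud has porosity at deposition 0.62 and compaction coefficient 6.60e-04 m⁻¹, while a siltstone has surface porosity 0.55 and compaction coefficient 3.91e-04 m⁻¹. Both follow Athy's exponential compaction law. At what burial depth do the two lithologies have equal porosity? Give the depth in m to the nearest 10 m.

450 m

Working in km (1 km = 1000 m; c in km⁻¹ = c in m⁻¹ × 1000):
Set phi₀ₐ e^(−cₐd) = phi₀ᵦ e^(−cᵦd) ⇒ ln(phi₀ₐ/phi₀ᵦ) = (cₐ − cᵦ)·d
d = ln(0.62/0.55) / (0.66 − 0.391) = 0.1198 / 0.269 = 0.445 km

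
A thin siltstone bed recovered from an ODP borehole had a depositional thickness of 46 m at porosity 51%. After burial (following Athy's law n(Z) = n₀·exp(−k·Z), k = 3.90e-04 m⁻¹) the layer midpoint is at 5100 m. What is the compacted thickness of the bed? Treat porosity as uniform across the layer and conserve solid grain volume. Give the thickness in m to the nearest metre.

Working in km (1 km = 1000 m; k in km⁻¹ = k in m⁻¹ × 1000):
Porosity at 5.1 km: n = 0.51·exp(−0.39×5.1) = 0.0698
Solid-volume conservation: h(1−n) = h₀(1−n₀) ⇒ h = h₀·(1−n₀)/(1−n)
h = 0.046 × (1 − 0.51)/(1 − 0.0698) = 0.046 × 0.5268 = 0.0242 km

24 m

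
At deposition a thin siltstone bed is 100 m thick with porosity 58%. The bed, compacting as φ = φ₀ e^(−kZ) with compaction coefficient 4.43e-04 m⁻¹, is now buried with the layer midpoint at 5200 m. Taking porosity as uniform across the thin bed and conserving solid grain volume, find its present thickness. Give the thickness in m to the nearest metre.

45 m

Working in km (1 km = 1000 m; k in km⁻¹ = k in m⁻¹ × 1000):
Porosity at 5.2 km: φ = 0.58·exp(−0.443×5.2) = 0.0579
Solid-volume conservation: h(1−φ) = h₀(1−φ₀) ⇒ h = h₀·(1−φ₀)/(1−φ)
h = 0.1 × (1 − 0.58)/(1 − 0.0579) = 0.1 × 0.4458 = 0.0446 km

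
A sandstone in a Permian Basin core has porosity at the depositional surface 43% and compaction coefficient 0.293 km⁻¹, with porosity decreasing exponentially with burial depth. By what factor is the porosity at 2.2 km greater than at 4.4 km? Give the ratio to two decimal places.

n(z₁)/n(z₂) = e^(−c·z₁)/e^(−c·z₂) = e^{c(z₂−z₁)}
= exp(0.293 × 2.2) = exp(0.6446) = 1.9052

1.91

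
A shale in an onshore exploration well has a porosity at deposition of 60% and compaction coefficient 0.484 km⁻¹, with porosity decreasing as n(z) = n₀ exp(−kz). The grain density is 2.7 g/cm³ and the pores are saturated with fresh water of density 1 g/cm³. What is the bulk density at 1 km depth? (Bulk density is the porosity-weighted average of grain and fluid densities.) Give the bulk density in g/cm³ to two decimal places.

Porosity at depth: n = 0.6·exp(−0.484×1) = 0.6×0.6163 = 0.3698
Bulk density: ρ_b = (1−n)ρ_g + n·ρ_f = 0.6302×2.7 + 0.3698×1
       = 1.702 + 0.370 = 2.071 g/cm³

2.07 g/cm³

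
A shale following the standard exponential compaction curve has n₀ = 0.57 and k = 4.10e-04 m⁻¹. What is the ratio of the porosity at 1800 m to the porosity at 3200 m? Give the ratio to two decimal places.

1.78

Working in km (1 km = 1000 m; k in km⁻¹ = k in m⁻¹ × 1000):
n(d₁)/n(d₂) = e^(−k·d₁)/e^(−k·d₂) = e^{k(d₂−d₁)}
= exp(0.41 × 1.4) = exp(0.574) = 1.7754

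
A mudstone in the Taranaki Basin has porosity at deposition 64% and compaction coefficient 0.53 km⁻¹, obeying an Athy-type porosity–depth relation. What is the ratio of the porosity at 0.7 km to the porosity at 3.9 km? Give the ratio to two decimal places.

5.45

φ(z₁)/φ(z₂) = e^(−c·z₁)/e^(−c·z₂) = e^{c(z₂−z₁)}
= exp(0.53 × 3.2) = exp(1.696) = 5.4521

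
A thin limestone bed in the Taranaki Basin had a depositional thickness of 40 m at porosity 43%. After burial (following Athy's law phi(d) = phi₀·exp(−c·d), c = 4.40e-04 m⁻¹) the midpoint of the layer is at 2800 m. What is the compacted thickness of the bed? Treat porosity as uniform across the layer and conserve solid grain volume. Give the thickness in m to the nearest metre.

Working in km (1 km = 1000 m; c in km⁻¹ = c in m⁻¹ × 1000):
Porosity at 2.8 km: phi = 0.43·exp(−0.44×2.8) = 0.1254
Solid-volume conservation: h(1−phi) = h₀(1−phi₀) ⇒ h = h₀·(1−phi₀)/(1−phi)
h = 0.04 × (1 − 0.43)/(1 − 0.1254) = 0.04 × 0.6518 = 0.0261 km

26 m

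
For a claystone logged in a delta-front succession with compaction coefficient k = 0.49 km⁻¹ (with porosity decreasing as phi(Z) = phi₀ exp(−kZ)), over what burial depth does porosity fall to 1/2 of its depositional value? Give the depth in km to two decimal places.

phi/phi₀ = 1/2 ⇒ exp(−k·Z) = 1/2 ⇒ Z = ln(2) / k
Z = 0.6931 / 0.49 = 1.415 km

1.41 km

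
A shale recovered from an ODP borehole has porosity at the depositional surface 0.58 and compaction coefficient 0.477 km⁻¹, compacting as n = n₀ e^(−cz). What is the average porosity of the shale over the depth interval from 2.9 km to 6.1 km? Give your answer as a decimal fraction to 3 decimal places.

⟨n⟩ = (1/(z₂−z₁)) ∫ n₀ e^(−cz) dz = n₀·(e^(−c·z₁) − e^(−c·z₂)) / (c·(z₂−z₁))
e^(−0.477×2.9) = 0.2507; e^(−0.477×6.1) = 0.0545
⟨n⟩ = 0.58 × (0.2507 − 0.0545) / (0.477 × 3.2) = 0.58 × 0.1286 = 0.0746

0.075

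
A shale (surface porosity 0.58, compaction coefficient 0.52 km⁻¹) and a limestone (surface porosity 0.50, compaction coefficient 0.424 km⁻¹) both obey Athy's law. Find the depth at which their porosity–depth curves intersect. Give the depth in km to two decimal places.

1.55 km

Set n₀ₐ e^(−kₐz) = n₀ᵦ e^(−kᵦz) ⇒ ln(n₀ₐ/n₀ᵦ) = (kₐ − kᵦ)·z
z = ln(0.58/0.5) / (0.52 − 0.424) = 0.1484 / 0.096 = 1.546 km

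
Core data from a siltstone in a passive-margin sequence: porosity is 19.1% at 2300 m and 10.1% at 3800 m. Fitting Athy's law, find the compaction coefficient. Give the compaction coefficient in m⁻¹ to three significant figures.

Working in km (1 km = 1000 m; c in km⁻¹ = c in m⁻¹ × 1000):
Athy: φ(Z) = φ₀ e^(−cZ) ⇒ φ₁/φ₂ = e^{c(Z₂−Z₁)} ⇒ c = ln(φ₁/φ₂)/(Z₂−Z₁)
c = ln(0.191/0.101) / (3.8 − 2.3) = ln(1.891) / 1.5 = 0.6372 / 1.5 = 0.4248 km⁻¹

0.000425 m⁻¹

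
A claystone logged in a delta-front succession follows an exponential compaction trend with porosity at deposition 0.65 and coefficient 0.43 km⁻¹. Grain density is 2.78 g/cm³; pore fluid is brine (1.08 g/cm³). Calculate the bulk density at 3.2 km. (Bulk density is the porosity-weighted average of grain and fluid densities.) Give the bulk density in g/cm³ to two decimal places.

Porosity at depth: phi = 0.65·exp(−0.43×3.2) = 0.65×0.2526 = 0.1642
Bulk density: ρ_b = (1−phi)ρ_g + phi·ρ_f = 0.8358×2.78 + 0.1642×1.08
       = 2.324 + 0.177 = 2.501 g/cm³

2.50 g/cm³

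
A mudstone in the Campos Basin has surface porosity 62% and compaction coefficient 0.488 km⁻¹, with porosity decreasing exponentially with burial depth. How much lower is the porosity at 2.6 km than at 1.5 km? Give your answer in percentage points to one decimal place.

12.4 percentage points

n(1.5) = 0.62·e^(−0.488×1.5) = 0.2982
n(2.6) = 0.62·e^(−0.488×2.6) = 0.1743
Δn = 0.2982 − 0.1743 = 0.1239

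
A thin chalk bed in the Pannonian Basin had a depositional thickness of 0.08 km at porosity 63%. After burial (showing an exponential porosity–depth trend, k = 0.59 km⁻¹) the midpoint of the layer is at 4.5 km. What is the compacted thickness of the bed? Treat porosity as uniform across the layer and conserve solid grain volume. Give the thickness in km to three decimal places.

Porosity at 4.5 km: phi = 0.63·exp(−0.59×4.5) = 0.0443
Solid-volume conservation: h(1−phi) = h₀(1−phi₀) ⇒ h = h₀·(1−phi₀)/(1−phi)
h = 0.08 × (1 − 0.63)/(1 − 0.0443) = 0.08 × 0.3871 = 0.0310 km

0.031 km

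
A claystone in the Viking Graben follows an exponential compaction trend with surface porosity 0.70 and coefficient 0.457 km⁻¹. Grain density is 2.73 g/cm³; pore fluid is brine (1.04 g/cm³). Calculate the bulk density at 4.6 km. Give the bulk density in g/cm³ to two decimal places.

2.59 g/cm³

Porosity at depth: phi = 0.7·exp(−0.457×4.6) = 0.7×0.1222 = 0.0855
Bulk density: ρ_b = (1−phi)ρ_g + phi·ρ_f = 0.9145×2.73 + 0.0855×1.04
       = 2.497 + 0.089 = 2.585 g/cm³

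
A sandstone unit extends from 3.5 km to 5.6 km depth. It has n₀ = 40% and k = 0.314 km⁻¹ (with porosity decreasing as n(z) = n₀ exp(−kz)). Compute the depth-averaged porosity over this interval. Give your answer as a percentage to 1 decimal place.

9.8%

⟨n⟩ = (1/(z₂−z₁)) ∫ n₀ e^(−kz) dz = n₀·(e^(−k·z₁) − e^(−k·z₂)) / (k·(z₂−z₁))
e^(−0.314×3.5) = 0.3332; e^(−0.314×5.6) = 0.1723
⟨n⟩ = 0.4 × (0.3332 − 0.1723) / (0.314 × 2.1) = 0.4 × 0.2440 = 0.0976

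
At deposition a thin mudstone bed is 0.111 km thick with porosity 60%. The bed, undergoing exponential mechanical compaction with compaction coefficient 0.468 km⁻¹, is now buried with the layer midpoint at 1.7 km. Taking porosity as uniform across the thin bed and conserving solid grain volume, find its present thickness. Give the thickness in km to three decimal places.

Porosity at 1.7 km: phi = 0.6·exp(−0.468×1.7) = 0.2708
Solid-volume conservation: h(1−phi) = h₀(1−phi₀) ⇒ h = h₀·(1−phi₀)/(1−phi)
h = 0.111 × (1 − 0.6)/(1 − 0.2708) = 0.111 × 0.5485 = 0.0609 km

0.061 km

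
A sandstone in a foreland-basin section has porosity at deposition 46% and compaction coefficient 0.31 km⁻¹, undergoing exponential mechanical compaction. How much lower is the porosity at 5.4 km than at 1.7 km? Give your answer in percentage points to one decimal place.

18.5 percentage points

phi(1.7) = 0.46·e^(−0.31×1.7) = 0.2716
phi(5.4) = 0.46·e^(−0.31×5.4) = 0.0862
Δphi = 0.2716 − 0.0862 = 0.1853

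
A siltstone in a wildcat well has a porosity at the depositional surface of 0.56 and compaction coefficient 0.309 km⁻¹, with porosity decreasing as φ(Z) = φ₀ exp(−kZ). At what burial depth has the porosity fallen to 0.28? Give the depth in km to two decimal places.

Invert Athy's law: Z = ln(φ₀/φ) / k
Z = ln(0.56/0.28) / 0.309 = ln(2) / 0.309 = 0.6931 / 0.309 = 2.243 km

2.24 km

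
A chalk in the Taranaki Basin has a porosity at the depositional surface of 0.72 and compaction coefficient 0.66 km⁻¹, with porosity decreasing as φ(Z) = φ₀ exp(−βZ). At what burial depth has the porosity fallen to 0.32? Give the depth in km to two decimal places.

Invert Athy's law: Z = ln(φ₀/φ) / β
Z = ln(0.72/0.32) / 0.66 = ln(2.25) / 0.66 = 0.8109 / 0.66 = 1.229 km

1.23 km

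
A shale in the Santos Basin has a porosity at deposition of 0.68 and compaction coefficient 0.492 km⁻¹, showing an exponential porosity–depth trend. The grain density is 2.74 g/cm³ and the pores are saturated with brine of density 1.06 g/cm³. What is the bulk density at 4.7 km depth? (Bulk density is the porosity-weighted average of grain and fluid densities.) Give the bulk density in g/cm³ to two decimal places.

Porosity at depth: n = 0.68·exp(−0.492×4.7) = 0.68×0.0990 = 0.0673
Bulk density: ρ_b = (1−n)ρ_g + n·ρ_f = 0.9327×2.74 + 0.0673×1.06
       = 2.555 + 0.071 = 2.627 g/cm³

2.63 g/cm³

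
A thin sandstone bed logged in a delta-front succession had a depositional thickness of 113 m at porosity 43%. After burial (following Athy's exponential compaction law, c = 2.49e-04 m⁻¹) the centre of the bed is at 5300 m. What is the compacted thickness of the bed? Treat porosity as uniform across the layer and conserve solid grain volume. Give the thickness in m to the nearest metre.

Working in km (1 km = 1000 m; c in km⁻¹ = c in m⁻¹ × 1000):
Porosity at 5.3 km: n = 0.43·exp(−0.249×5.3) = 0.1149
Solid-volume conservation: h(1−n) = h₀(1−n₀) ⇒ h = h₀·(1−n₀)/(1−n)
h = 0.113 × (1 − 0.43)/(1 − 0.1149) = 0.113 × 0.6440 = 0.0728 km

73 m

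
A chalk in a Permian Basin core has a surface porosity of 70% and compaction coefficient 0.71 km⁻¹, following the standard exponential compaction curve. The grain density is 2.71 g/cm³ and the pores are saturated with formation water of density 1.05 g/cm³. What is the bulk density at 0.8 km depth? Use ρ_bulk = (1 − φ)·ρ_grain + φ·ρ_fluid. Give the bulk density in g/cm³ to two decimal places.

Porosity at depth: φ = 0.7·exp(−0.71×0.8) = 0.7×0.5667 = 0.3967
Bulk density: ρ_b = (1−φ)ρ_g + φ·ρ_f = 0.6033×2.71 + 0.3967×1.05
       = 1.635 + 0.416 = 2.052 g/cm³

2.05 g/cm³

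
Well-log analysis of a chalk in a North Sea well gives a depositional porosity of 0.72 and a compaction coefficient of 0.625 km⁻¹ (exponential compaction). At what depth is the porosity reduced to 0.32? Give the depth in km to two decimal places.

Invert Athy's law: z = ln(phi₀/phi) / k
z = ln(0.72/0.32) / 0.625 = ln(2.25) / 0.625 = 0.8109 / 0.625 = 1.297 km

1.30 km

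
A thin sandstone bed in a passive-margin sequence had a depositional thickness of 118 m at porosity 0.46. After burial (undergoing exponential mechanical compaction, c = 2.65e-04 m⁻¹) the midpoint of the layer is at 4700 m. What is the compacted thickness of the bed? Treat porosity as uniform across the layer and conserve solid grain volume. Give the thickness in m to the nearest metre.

Working in km (1 km = 1000 m; c in km⁻¹ = c in m⁻¹ × 1000):
Porosity at 4.7 km: n = 0.46·exp(−0.265×4.7) = 0.1324
Solid-volume conservation: h(1−n) = h₀(1−n₀) ⇒ h = h₀·(1−n₀)/(1−n)
h = 0.118 × (1 − 0.46)/(1 − 0.1324) = 0.118 × 0.6224 = 0.0734 km

73 m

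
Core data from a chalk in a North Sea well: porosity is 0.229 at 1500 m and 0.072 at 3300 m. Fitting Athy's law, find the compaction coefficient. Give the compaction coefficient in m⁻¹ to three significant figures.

0.000643 m⁻¹

Working in km (1 km = 1000 m; β in km⁻¹ = β in m⁻¹ × 1000):
Athy: φ(d) = φ₀ e^(−βd) ⇒ φ₁/φ₂ = e^{β(d₂−d₁)} ⇒ β = ln(φ₁/φ₂)/(d₂−d₁)
β = ln(0.229/0.072) / (3.3 − 1.5) = ln(3.181) / 1.8 = 1.1571 / 1.8 = 0.6428 km⁻¹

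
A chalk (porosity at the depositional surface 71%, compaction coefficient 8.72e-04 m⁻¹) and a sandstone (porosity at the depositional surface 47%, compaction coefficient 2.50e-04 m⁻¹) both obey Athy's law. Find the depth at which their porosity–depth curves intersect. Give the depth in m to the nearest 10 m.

Working in km (1 km = 1000 m; c in km⁻¹ = c in m⁻¹ × 1000):
Set φ₀ₐ e^(−cₐd) = φ₀ᵦ e^(−cᵦd) ⇒ ln(φ₀ₐ/φ₀ᵦ) = (cₐ − cᵦ)·d
d = ln(0.71/0.47) / (0.872 − 0.25) = 0.4125 / 0.622 = 0.663 km

660 m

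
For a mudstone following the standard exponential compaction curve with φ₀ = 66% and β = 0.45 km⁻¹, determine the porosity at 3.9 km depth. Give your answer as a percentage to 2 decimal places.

11.41%

φ = φ₀·exp(−β·z) = 0.66 × exp(−0.45 × 3.9) = 0.66 × exp(−1.755)
  = 0.66 × 0.1729 = 0.1141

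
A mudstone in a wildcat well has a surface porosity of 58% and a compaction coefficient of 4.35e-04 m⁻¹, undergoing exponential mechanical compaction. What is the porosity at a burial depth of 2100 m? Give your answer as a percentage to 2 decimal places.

Working in km (1 km = 1000 m; k in km⁻¹ = k in m⁻¹ × 1000):
φ = φ₀·exp(−k·z) = 0.58 × exp(−0.435 × 2.1) = 0.58 × exp(−0.9135)
  = 0.58 × 0.4011 = 0.2326

23.26%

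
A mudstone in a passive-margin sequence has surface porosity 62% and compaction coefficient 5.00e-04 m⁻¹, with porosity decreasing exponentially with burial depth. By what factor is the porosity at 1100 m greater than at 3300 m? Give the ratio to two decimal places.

Working in km (1 km = 1000 m; β in km⁻¹ = β in m⁻¹ × 1000):
φ(Z₁)/φ(Z₂) = e^(−β·Z₁)/e^(−β·Z₂) = e^{β(Z₂−Z₁)}
= exp(0.5 × 2.2) = exp(1.1) = 3.0042

3.00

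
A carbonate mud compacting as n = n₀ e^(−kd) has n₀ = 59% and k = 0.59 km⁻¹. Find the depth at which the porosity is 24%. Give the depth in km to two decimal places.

1.52 km

Invert Athy's law: d = ln(n₀/n) / k
d = ln(0.59/0.24) / 0.59 = ln(2.458) / 0.59 = 0.8995 / 0.59 = 1.525 km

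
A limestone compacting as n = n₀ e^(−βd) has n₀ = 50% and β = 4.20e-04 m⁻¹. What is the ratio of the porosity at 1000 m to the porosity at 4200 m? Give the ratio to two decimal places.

3.83

Working in km (1 km = 1000 m; β in km⁻¹ = β in m⁻¹ × 1000):
n(d₁)/n(d₂) = e^(−β·d₁)/e^(−β·d₂) = e^{β(d₂−d₁)}
= exp(0.42 × 3.2) = exp(1.344) = 3.8344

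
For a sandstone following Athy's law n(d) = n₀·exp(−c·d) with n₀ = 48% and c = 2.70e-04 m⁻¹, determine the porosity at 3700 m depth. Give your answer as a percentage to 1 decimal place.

17.7%

Working in km (1 km = 1000 m; c in km⁻¹ = c in m⁻¹ × 1000):
n = n₀·exp(−c·d) = 0.48 × exp(−0.27 × 3.7) = 0.48 × exp(−0.999)
  = 0.48 × 0.3682 = 0.1768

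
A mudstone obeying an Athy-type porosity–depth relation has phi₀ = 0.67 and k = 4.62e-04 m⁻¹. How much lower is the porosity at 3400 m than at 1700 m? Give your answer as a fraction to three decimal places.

0.166

Working in km (1 km = 1000 m; k in km⁻¹ = k in m⁻¹ × 1000):
phi(1.7) = 0.67·e^(−0.462×1.7) = 0.3055
phi(3.4) = 0.67·e^(−0.462×3.4) = 0.1393
Δphi = 0.3055 − 0.1393 = 0.1662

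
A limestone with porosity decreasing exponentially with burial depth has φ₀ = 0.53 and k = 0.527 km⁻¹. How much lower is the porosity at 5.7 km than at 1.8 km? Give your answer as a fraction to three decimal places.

φ(1.8) = 0.53·e^(−0.527×1.8) = 0.2053
φ(5.7) = 0.53·e^(−0.527×5.7) = 0.0263
Δφ = 0.2053 − 0.0263 = 0.1790

0.179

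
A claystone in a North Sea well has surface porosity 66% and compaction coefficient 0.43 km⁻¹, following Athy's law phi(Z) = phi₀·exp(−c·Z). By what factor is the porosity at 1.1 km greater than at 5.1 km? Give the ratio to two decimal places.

5.58

phi(Z₁)/phi(Z₂) = e^(−c·Z₁)/e^(−c·Z₂) = e^{c(Z₂−Z₁)}
= exp(0.43 × 4) = exp(1.72) = 5.5845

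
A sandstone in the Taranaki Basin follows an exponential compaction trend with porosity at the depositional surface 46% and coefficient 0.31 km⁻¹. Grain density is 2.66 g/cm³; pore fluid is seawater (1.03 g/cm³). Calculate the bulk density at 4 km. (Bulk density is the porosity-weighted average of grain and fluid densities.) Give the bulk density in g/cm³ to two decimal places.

2.44 g/cm³

Porosity at depth: φ = 0.46·exp(−0.31×4) = 0.46×0.2894 = 0.1331
Bulk density: ρ_b = (1−φ)ρ_g + φ·ρ_f = 0.8669×2.66 + 0.1331×1.03
       = 2.306 + 0.137 = 2.443 g/cm³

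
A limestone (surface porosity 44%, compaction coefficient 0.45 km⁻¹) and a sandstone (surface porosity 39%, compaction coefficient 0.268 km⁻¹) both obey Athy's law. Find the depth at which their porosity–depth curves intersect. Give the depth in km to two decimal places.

Set phi₀ₐ e^(−kₐz) = phi₀ᵦ e^(−kᵦz) ⇒ ln(phi₀ₐ/phi₀ᵦ) = (kₐ − kᵦ)·z
z = ln(0.44/0.39) / (0.45 − 0.268) = 0.1206 / 0.182 = 0.663 km

0.66 km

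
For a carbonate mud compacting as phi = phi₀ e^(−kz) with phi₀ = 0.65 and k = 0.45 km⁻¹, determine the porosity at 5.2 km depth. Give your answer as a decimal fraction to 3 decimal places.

0.063

phi = phi₀·exp(−k·z) = 0.65 × exp(−0.45 × 5.2) = 0.65 × exp(−2.34)
  = 0.65 × 0.0963 = 0.0626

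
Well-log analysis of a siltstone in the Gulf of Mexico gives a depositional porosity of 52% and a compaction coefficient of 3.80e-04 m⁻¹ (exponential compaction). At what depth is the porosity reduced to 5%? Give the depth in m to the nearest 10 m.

Working in km (1 km = 1000 m; c in km⁻¹ = c in m⁻¹ × 1000):
Invert Athy's law: Z = ln(n₀/n) / c
Z = ln(0.52/0.05) / 0.38 = ln(10.4) / 0.38 = 2.3418 / 0.38 = 6.163 km

6160 m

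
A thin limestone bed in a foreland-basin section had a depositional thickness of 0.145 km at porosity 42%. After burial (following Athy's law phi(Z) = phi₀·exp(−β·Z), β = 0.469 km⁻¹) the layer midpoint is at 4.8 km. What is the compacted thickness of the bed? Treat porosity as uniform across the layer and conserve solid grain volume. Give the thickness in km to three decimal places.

0.088 km

Porosity at 4.8 km: phi = 0.42·exp(−0.469×4.8) = 0.0442
Solid-volume conservation: h(1−phi) = h₀(1−phi₀) ⇒ h = h₀·(1−phi₀)/(1−phi)
h = 0.145 × (1 − 0.42)/(1 − 0.0442) = 0.145 × 0.6068 = 0.0880 km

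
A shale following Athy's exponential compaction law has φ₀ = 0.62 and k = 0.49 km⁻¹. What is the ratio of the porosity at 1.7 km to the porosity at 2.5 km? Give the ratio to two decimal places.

φ(d₁)/φ(d₂) = e^(−k·d₁)/e^(−k·d₂) = e^{k(d₂−d₁)}
= exp(0.49 × 0.8) = exp(0.392) = 1.4799

1.48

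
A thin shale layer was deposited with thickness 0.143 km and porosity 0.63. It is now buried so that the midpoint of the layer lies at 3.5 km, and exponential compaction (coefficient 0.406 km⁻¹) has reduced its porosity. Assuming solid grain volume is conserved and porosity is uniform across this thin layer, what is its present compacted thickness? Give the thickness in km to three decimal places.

0.062 km

Porosity at 3.5 km: phi = 0.63·exp(−0.406×3.5) = 0.1521
Solid-volume conservation: h(1−phi) = h₀(1−phi₀) ⇒ h = h₀·(1−phi₀)/(1−phi)
h = 0.143 × (1 − 0.63)/(1 − 0.1521) = 0.143 × 0.4364 = 0.0624 km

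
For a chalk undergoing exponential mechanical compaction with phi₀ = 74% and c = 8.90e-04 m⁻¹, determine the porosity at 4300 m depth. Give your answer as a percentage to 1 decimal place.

1.6%

Working in km (1 km = 1000 m; c in km⁻¹ = c in m⁻¹ × 1000):
phi = phi₀·exp(−c·d) = 0.74 × exp(−0.89 × 4.3) = 0.74 × exp(−3.827)
  = 0.74 × 0.0218 = 0.0161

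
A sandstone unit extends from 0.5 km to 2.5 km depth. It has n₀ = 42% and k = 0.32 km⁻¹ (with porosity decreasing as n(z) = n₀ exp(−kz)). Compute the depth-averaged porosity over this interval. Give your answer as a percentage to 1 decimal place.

⟨n⟩ = (1/(z₂−z₁)) ∫ n₀ e^(−kz) dz = n₀·(e^(−k·z₁) − e^(−k·z₂)) / (k·(z₂−z₁))
e^(−0.32×0.5) = 0.8521; e^(−0.32×2.5) = 0.4493
⟨n⟩ = 0.42 × (0.8521 − 0.4493) / (0.32 × 2) = 0.42 × 0.6294 = 0.2643

26.4%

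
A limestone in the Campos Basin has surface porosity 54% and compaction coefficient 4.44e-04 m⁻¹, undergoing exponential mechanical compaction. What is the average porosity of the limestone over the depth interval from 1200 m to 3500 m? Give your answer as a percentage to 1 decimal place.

Working in km (1 km = 1000 m; c in km⁻¹ = c in m⁻¹ × 1000):
⟨phi⟩ = (1/(z₂−z₁)) ∫ phi₀ e^(−cz) dz = phi₀·(e^(−c·z₁) − e^(−c·z₂)) / (c·(z₂−z₁))
e^(−0.444×1.2) = 0.5870; e^(−0.444×3.5) = 0.2114
⟨phi⟩ = 0.54 × (0.5870 − 0.2114) / (0.444 × 2.3) = 0.54 × 0.3678 = 0.1986

19.9%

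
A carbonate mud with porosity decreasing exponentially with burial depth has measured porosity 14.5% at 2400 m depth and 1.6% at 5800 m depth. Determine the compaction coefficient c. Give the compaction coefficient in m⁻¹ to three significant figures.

Working in km (1 km = 1000 m; c in km⁻¹ = c in m⁻¹ × 1000):
Athy: n(z) = n₀ e^(−cz) ⇒ n₁/n₂ = e^{c(z₂−z₁)} ⇒ c = ln(n₁/n₂)/(z₂−z₁)
c = ln(0.145/0.016) / (5.8 − 2.4) = ln(9.062) / 3.4 = 2.2041 / 3.4 = 0.6483 km⁻¹

0.000648 m⁻¹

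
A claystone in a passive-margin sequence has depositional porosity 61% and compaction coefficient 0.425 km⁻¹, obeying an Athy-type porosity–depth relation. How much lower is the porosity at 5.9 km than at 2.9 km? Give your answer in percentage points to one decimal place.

phi(2.9) = 0.61·e^(−0.425×2.9) = 0.1779
phi(5.9) = 0.61·e^(−0.425×5.9) = 0.0497
Δphi = 0.1779 − 0.0497 = 0.1282

12.8 percentage points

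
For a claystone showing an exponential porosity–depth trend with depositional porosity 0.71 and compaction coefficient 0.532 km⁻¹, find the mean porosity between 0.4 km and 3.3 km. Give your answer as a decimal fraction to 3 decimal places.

⟨n⟩ = (1/(d₂−d₁)) ∫ n₀ e^(−kd) dd = n₀·(e^(−k·d₁) − e^(−k·d₂)) / (k·(d₂−d₁))
e^(−0.532×0.4) = 0.8083; e^(−0.532×3.3) = 0.1728
⟨n⟩ = 0.71 × (0.8083 − 0.1728) / (0.532 × 2.9) = 0.71 × 0.4119 = 0.2925

0.292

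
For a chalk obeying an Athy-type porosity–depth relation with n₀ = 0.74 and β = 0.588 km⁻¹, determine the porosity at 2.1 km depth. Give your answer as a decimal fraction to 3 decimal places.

n = n₀·exp(−β·z) = 0.74 × exp(−0.588 × 2.1) = 0.74 × exp(−1.235)
  = 0.74 × 0.2909 = 0.2153

0.215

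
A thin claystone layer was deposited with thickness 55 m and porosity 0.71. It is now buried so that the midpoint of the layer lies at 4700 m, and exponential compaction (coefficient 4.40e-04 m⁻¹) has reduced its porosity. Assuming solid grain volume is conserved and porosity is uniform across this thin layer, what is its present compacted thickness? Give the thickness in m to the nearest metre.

Working in km (1 km = 1000 m; k in km⁻¹ = k in m⁻¹ × 1000):
Porosity at 4.7 km: n = 0.71·exp(−0.44×4.7) = 0.0898
Solid-volume conservation: h(1−n) = h₀(1−n₀) ⇒ h = h₀·(1−n₀)/(1−n)
h = 0.055 × (1 − 0.71)/(1 − 0.0898) = 0.055 × 0.3186 = 0.0175 km

18 m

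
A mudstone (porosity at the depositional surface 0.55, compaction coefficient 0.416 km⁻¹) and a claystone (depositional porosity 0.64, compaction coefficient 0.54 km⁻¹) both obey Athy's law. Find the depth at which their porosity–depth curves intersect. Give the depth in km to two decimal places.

Set φ₀ₐ e^(−βₐz) = φ₀ᵦ e^(−βᵦz) ⇒ ln(φ₀ₐ/φ₀ᵦ) = (βₐ − βᵦ)·z
z = ln(0.55/0.64) / (0.416 − 0.54) = -0.1515 / -0.124 = 1.222 km

1.22 km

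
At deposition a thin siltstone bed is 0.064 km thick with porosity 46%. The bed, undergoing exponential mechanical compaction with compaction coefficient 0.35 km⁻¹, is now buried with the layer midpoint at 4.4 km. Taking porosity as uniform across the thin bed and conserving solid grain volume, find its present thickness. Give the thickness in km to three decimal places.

Porosity at 4.4 km: n = 0.46·exp(−0.35×4.4) = 0.0986
Solid-volume conservation: h(1−n) = h₀(1−n₀) ⇒ h = h₀·(1−n₀)/(1−n)
h = 0.064 × (1 − 0.46)/(1 − 0.0986) = 0.064 × 0.5991 = 0.0383 km

0.038 km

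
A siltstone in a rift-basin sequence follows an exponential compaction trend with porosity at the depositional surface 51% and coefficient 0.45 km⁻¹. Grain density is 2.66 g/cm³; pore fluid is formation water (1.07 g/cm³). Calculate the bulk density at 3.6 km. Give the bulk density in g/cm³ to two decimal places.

Porosity at depth: phi = 0.51·exp(−0.45×3.6) = 0.51×0.1979 = 0.1009
Bulk density: ρ_b = (1−phi)ρ_g + phi·ρ_f = 0.8991×2.66 + 0.1009×1.07
       = 2.392 + 0.108 = 2.500 g/cm³

2.50 g/cm³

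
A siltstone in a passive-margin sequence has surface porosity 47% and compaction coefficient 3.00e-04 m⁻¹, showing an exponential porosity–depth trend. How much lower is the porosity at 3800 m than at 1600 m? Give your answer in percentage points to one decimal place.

14.1 percentage points

Working in km (1 km = 1000 m; c in km⁻¹ = c in m⁻¹ × 1000):
n(1.6) = 0.47·e^(−0.3×1.6) = 0.2908
n(3.8) = 0.47·e^(−0.3×3.8) = 0.1503
Δn = 0.2908 − 0.1503 = 0.1405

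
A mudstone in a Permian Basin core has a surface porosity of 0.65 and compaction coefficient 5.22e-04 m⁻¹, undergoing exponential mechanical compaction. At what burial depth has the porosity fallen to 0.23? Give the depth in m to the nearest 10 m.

1990 m

Working in km (1 km = 1000 m; β in km⁻¹ = β in m⁻¹ × 1000):
Invert Athy's law: Z = ln(phi₀/phi) / β
Z = ln(0.65/0.23) / 0.522 = ln(2.826) / 0.522 = 1.0389 / 0.522 = 1.990 km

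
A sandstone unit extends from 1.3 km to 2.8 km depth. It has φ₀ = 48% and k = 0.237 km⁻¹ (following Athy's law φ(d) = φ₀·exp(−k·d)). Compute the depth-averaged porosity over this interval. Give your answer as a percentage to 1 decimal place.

⟨φ⟩ = (1/(d₂−d₁)) ∫ φ₀ e^(−kd) dd = φ₀·(e^(−k·d₁) − e^(−k·d₂)) / (k·(d₂−d₁))
e^(−0.237×1.3) = 0.7348; e^(−0.237×2.8) = 0.5150
⟨φ⟩ = 0.48 × (0.7348 − 0.5150) / (0.237 × 1.5) = 0.48 × 0.6184 = 0.2968

29.7%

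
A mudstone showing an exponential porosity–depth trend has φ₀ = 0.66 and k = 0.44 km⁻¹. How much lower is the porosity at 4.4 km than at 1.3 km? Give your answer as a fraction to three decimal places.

φ(1.3) = 0.66·e^(−0.44×1.3) = 0.3725
φ(4.4) = 0.66·e^(−0.44×4.4) = 0.0952
Δφ = 0.3725 − 0.0952 = 0.2773

0.277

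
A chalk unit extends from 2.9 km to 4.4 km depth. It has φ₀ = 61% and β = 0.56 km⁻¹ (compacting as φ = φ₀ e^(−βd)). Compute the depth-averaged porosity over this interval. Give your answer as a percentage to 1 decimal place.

⟨φ⟩ = (1/(d₂−d₁)) ∫ φ₀ e^(−βd) dd = φ₀·(e^(−β·d₁) − e^(−β·d₂)) / (β·(d₂−d₁))
e^(−0.56×2.9) = 0.1971; e^(−0.56×4.4) = 0.0851
⟨φ⟩ = 0.61 × (0.1971 − 0.0851) / (0.56 × 1.5) = 0.61 × 0.1334 = 0.0813

8.1%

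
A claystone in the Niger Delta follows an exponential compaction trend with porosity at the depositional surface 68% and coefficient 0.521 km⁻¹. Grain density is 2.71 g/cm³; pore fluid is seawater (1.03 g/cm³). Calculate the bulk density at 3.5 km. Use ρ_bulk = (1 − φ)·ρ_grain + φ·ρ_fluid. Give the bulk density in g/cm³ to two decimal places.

2.53 g/cm³

Porosity at depth: φ = 0.68·exp(−0.521×3.5) = 0.68×0.1615 = 0.1098
Bulk density: ρ_b = (1−φ)ρ_g + φ·ρ_f = 0.8902×2.71 + 0.1098×1.03
       = 2.412 + 0.113 = 2.526 g/cm³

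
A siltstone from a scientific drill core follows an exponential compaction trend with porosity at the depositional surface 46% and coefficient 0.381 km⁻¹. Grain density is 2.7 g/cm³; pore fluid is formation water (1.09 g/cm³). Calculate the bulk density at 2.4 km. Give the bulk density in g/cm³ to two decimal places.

Porosity at depth: phi = 0.46·exp(−0.381×2.4) = 0.46×0.4008 = 0.1843
Bulk density: ρ_b = (1−phi)ρ_g + phi·ρ_f = 0.8157×2.7 + 0.1843×1.09
       = 2.202 + 0.201 = 2.403 g/cm³

2.40 g/cm³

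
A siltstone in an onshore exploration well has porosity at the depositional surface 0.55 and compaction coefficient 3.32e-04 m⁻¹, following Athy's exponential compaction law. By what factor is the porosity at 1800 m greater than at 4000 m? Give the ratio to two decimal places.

2.08

Working in km (1 km = 1000 m; k in km⁻¹ = k in m⁻¹ × 1000):
phi(Z₁)/phi(Z₂) = e^(−k·Z₁)/e^(−k·Z₂) = e^{k(Z₂−Z₁)}
= exp(0.332 × 2.2) = exp(0.7304) = 2.0759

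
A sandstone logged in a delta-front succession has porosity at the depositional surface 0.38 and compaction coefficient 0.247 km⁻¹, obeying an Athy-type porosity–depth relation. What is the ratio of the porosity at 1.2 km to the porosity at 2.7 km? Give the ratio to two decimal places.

n(d₁)/n(d₂) = e^(−β·d₁)/e^(−β·d₂) = e^{β(d₂−d₁)}
= exp(0.247 × 1.5) = exp(0.3705) = 1.4485

1.45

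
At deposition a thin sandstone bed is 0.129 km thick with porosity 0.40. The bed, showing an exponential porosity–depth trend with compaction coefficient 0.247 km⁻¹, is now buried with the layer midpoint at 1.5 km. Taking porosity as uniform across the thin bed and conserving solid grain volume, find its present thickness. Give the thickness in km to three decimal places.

Porosity at 1.5 km: n = 0.4·exp(−0.247×1.5) = 0.2762
Solid-volume conservation: h(1−n) = h₀(1−n₀) ⇒ h = h₀·(1−n₀)/(1−n)
h = 0.129 × (1 − 0.4)/(1 − 0.2762) = 0.129 × 0.8289 = 0.1069 km

0.107 km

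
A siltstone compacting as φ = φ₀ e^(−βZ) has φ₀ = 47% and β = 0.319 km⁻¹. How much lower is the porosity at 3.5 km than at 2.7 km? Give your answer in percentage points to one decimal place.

φ(2.7) = 0.47·e^(−0.319×2.7) = 0.1986
φ(3.5) = 0.47·e^(−0.319×3.5) = 0.1539
Δφ = 0.1986 − 0.1539 = 0.0447

4.5 percentage points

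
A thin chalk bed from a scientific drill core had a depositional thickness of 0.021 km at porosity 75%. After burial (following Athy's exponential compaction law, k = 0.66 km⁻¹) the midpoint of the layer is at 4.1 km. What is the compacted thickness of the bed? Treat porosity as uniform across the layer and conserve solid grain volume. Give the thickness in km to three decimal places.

Porosity at 4.1 km: phi = 0.75·exp(−0.66×4.1) = 0.0501
Solid-volume conservation: h(1−phi) = h₀(1−phi₀) ⇒ h = h₀·(1−phi₀)/(1−phi)
h = 0.021 × (1 − 0.75)/(1 − 0.0501) = 0.021 × 0.2632 = 0.0055 km

0.006 km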